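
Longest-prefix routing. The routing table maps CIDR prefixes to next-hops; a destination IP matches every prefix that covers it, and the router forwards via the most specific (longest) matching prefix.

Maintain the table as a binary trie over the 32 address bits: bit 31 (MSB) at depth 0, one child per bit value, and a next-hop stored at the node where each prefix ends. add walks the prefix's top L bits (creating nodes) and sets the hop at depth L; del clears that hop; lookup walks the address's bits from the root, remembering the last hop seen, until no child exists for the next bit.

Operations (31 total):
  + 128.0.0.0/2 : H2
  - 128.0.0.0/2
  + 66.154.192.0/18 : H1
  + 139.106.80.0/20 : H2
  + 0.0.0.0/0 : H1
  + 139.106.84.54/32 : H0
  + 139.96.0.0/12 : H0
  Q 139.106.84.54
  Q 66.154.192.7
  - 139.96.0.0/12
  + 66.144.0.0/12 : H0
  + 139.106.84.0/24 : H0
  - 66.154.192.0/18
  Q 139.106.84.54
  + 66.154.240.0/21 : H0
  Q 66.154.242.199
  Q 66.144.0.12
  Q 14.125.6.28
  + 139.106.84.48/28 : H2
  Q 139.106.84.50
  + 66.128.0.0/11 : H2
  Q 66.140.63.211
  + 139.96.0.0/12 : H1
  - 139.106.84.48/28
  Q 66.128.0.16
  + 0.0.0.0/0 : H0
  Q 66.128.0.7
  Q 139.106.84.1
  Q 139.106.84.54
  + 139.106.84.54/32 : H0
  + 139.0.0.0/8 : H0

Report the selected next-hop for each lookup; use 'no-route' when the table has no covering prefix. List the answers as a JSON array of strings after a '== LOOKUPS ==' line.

Trace:
  + 128.0.0.0/2 (H2) depth=2
  - 128.0.0.0/2 clear@2
  + 66.154.192.0/18 (H1) depth=18
  + 139.106.80.0/20 (H2) depth=20
  + 0.0.0.0/0 (H1) depth=0
  + 139.106.84.54/32 (H0) depth=32
  + 139.96.0.0/12 (H0) depth=12
  ? 139.106.84.54  path d0:H1→d1:-→d2:-→d3:-→d4:-→d5:-→d6:-→d7:-→d8:-→d9:-→d10:-→d11:-→d12:H0→d13:-→d14:-→d15:-→d16:-→d17:-→d18:-→d19:-→d20:H2→d21:-→d22:-→d23:-→d24:-→d25:-→d26:-→d27:-→d28:-→d29:-→d30:-→d31:-→d32:H0  best=H0
  ? 66.154.192.7  path d0:H1→d1:-→d2:-→d3:-→d4:-→d5:-→d6:-→d7:-→d8:-→d9:-→d10:-→d11:-→d12:-→d13:-→d14:-→d15:-→d16:-→d17:-→d18:H1  best=H1
  - 139.96.0.0/12 clear@12
  + 66.144.0.0/12 (H0) depth=12
  + 139.106.84.0/24 (H0) depth=24
  - 66.154.192.0/18 clear@18
  ? 139.106.84.54  path d0:H1→d1:-→d2:-→d3:-→d4:-→d5:-→d6:-→d7:-→d8:-→d9:-→d10:-→d11:-→d12:-→d13:-→d14:-→d15:-→d16:-→d17:-→d18:-→d19:-→d20:H2→d21:-→d22:-→d23:-→d24:H0→d25:-→d26:-→d27:-→d28:-→d29:-→d30:-→d31:-→d32:H0  best=H0
  + 66.154.240.0/21 (H0) depth=21
  ? 66.154.242.199  path d0:H1→d1:-→d2:-→d3:-→d4:-→d5:-→d6:-→d7:-→d8:-→d9:-→d10:-→d11:-→d12:H0→d13:-→d14:-→d15:-→d16:-→d17:-→d18:-→d19:-→d20:-→d21:H0  best=H0
  ? 66.144.0.12  path d0:H1→d1:-→d2:-→d3:-→d4:-→d5:-→d6:-→d7:-→d8:-→d9:-→d10:-→d11:-→d12:H0  best=H0
  ? 14.125.6.28  path d0:H1→d1:-  best=H1
  + 139.106.84.48/28 (H2) depth=28
  ? 139.106.84.50  path d0:H1→d1:-→d2:-→d3:-→d4:-→d5:-→d6:-→d7:-→d8:-→d9:-→d10:-→d11:-→d12:-→d13:-→d14:-→d15:-→d16:-→d17:-→d18:-→d19:-→d20:H2→d21:-→d22:-→d23:-→d24:H0→d25:-→d26:-→d27:-→d28:H2→d29:-  best=H2
  + 66.128.0.0/11 (H2) depth=11
  ? 66.140.63.211  path d0:H1→d1:-→d2:-→d3:-→d4:-→d5:-→d6:-→d7:-→d8:-→d9:-→d10:-→d11:H2  best=H2
  + 139.96.0.0/12 (H1) depth=12
  - 139.106.84.48/28 clear@28
  ? 66.128.0.16  path d0:H1→d1:-→d2:-→d3:-→d4:-→d5:-→d6:-→d7:-→d8:-→d9:-→d10:-→d11:H2  best=H2
  + 0.0.0.0/0 (H0) depth=0
  ? 66.128.0.7  path d0:H0→d1:-→d2:-→d3:-→d4:-→d5:-→d6:-→d7:-→d8:-→d9:-→d10:-→d11:H2  best=H2
  ? 139.106.84.1  path d0:H0→d1:-→d2:-→d3:-→d4:-→d5:-→d6:-→d7:-→d8:-→d9:-→d10:-→d11:-→d12:H1→d13:-→d14:-→d15:-→d16:-→d17:-→d18:-→d19:-→d20:H2→d21:-→d22:-→d23:-→d24:H0→d25:-→d26:-  best=H0
  ? 139.106.84.54  path d0:H0→d1:-→d2:-→d3:-→d4:-→d5:-→d6:-→d7:-→d8:-→d9:-→d10:-→d11:-→d12:H1→d13:-→d14:-→d15:-→d16:-→d17:-→d18:-→d19:-→d20:H2→d21:-→d22:-→d23:-→d24:H0→d25:-→d26:-→d27:-→d28:-→d29:-→d30:-→d31:-→d32:H0  best=H0
  + 139.106.84.54/32 (H0) depth=32
  + 139.0.0.0/8 (H0) depth=8

== LOOKUPS ==
["H0","H1","H0","H0","H0","H1","H2","H2","H2","H2","H0","H0"]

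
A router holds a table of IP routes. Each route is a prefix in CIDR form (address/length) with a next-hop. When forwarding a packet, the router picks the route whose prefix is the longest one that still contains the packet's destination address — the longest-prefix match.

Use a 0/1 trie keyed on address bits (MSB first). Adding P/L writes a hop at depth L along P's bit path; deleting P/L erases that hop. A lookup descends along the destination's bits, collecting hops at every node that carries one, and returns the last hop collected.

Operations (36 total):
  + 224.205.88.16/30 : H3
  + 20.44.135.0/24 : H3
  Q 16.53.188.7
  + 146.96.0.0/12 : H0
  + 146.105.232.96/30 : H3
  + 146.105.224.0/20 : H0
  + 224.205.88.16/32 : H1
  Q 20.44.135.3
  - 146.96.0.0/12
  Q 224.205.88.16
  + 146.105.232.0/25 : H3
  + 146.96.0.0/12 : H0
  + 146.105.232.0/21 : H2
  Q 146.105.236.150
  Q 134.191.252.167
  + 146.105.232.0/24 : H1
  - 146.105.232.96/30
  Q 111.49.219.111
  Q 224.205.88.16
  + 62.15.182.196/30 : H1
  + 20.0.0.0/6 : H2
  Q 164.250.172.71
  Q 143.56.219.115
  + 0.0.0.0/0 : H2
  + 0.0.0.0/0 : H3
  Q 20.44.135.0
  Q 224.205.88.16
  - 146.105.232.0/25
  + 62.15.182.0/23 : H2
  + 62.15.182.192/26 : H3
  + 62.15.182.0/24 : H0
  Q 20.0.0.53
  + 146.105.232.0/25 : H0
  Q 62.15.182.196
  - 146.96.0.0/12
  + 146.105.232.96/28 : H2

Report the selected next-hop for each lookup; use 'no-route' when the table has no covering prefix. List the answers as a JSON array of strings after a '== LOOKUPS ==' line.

Apply in order:
  + 224.205.88.16/30 (H3) depth=30
  + 20.44.135.0/24 (H3) depth=24
  lookup 16.53.188.7: bits 00010 walk d0:-→d1:-→d2:-→d3:-→d4:-→d5:- -> no-route
  + 146.96.0.0/12 (H0) depth=12
  + 146.105.232.96/30 (H3) depth=30
  + 146.105.224.0/20 (H0) depth=20
  + 224.205.88.16/32 (H1) depth=32
  lookup 20.44.135.3: bits 000101000010110010000111 walk d0:-→d1:-→d2:-→d3:-→d4:-→d5:-→d6:-→d7:-→d8:-→d9:-→d10:-→d11:-→d12:-→d13:-→d14:-→d15:-→d16:-→d17:-→d18:-→d19:-→d20:-→d21:-→d22:-→d23:-→d24:H3 -> H3
  - 146.96.0.0/12 clear@12
  lookup 224.205.88.16: bits 11100000110011010101100000010000 walk d0:-→d1:-→d2:-→d3:-→d4:-→d5:-→d6:-→d7:-→d8:-→d9:-→d10:-→d11:-→d12:-→d13:-→d14:-→d15:-→d16:-→d17:-→d18:-→d19:-→d20:-→d21:-→d22:-→d23:-→d24:-→d25:-→d26:-→d27:-→d28:-→d29:-→d30:H3→d31:-→d32:H1 -> H1
  + 146.105.232.0/25 (H3) depth=25
  + 146.96.0.0/12 (H0) depth=12
  + 146.105.232.0/21 (H2) depth=21
  lookup 146.105.236.150: bits 100100100110100111101 walk d0:-→d1:-→d2:-→d3:-→d4:-→d5:-→d6:-→d7:-→d8:-→d9:-→d10:-→d11:-→d12:H0→d13:-→d14:-→d15:-→d16:-→d17:-→d18:-→d19:-→d20:H0→d21:H2 -> H2
  lookup 134.191.252.167: bits 100 walk d0:-→d1:-→d2:-→d3:- -> no-route
  + 146.105.232.0/24 (H1) depth=24
  - 146.105.232.96/30 clear@30
  lookup 111.49.219.111: bits 0 walk d0:-→d1:- -> no-route
  lookup 224.205.88.16: bits 11100000110011010101100000010000 walk d0:-→d1:-→d2:-→d3:-→d4:-→d5:-→d6:-→d7:-→d8:-→d9:-→d10:-→d11:-→d12:-→d13:-→d14:-→d15:-→d16:-→d17:-→d18:-→d19:-→d20:-→d21:-→d22:-→d23:-→d24:-→d25:-→d26:-→d27:-→d28:-→d29:-→d30:H3→d31:-→d32:H1 -> H1
  + 62.15.182.196/30 (H1) depth=30
  + 20.0.0.0/6 (H2) depth=6
  lookup 164.250.172.71: bits 10 walk d0:-→d1:-→d2:- -> no-route
  lookup 143.56.219.115: bits 100 walk d0:-→d1:-→d2:-→d3:- -> no-route
  + 0.0.0.0/0 (H2) depth=0
  + 0.0.0.0/0 (H3) depth=0
  lookup 20.44.135.0: bits 000101000010110010000111 walk d0:H3→d1:-→d2:-→d3:-→d4:-→d5:-→d6:H2→d7:-→d8:-→d9:-→d10:-→d11:-→d12:-→d13:-→d14:-→d15:-→d16:-→d17:-→d18:-→d19:-→d20:-→d21:-→d22:-→d23:-→d24:H3 -> H3
  lookup 224.205.88.16: bits 11100000110011010101100000010000 walk d0:H3→d1:-→d2:-→d3:-→d4:-→d5:-→d6:-→d7:-→d8:-→d9:-→d10:-→d11:-→d12:-→d13:-→d14:-→d15:-→d16:-→d17:-→d18:-→d19:-→d20:-→d21:-→d22:-→d23:-→d24:-→d25:-→d26:-→d27:-→d28:-→d29:-→d30:H3→d31:-→d32:H1 -> H1
  - 146.105.232.0/25 clear@25
  + 62.15.182.0/23 (H2) depth=23
  + 62.15.182.192/26 (H3) depth=26
  + 62.15.182.0/24 (H0) depth=24
  lookup 20.0.0.53: bits 0001010000 walk d0:H3→d1:-→d2:-→d3:-→d4:-→d5:-→d6:H2→d7:-→d8:-→d9:-→d10:- -> H2
  + 146.105.232.0/25 (H0) depth=25
  lookup 62.15.182.196: bits 001111100000111110110110110001 walk d0:H3→d1:-→d2:-→d3:-→d4:-→d5:-→d6:-→d7:-→d8:-→d9:-→d10:-→d11:-→d12:-→d13:-→d14:-→d15:-→d16:-→d17:-→d18:-→d19:-→d20:-→d21:-→d22:-→d23:H2→d24:H0→d25:-→d26:H3→d27:-→d28:-→d29:-→d30:H1 -> H1
  - 146.96.0.0/12 clear@12
  + 146.105.232.96/28 (H2) depth=28

== LOOKUPS ==
["no-route","H3","H1","H2","no-route","no-route","H1","no-route","no-route","H3","H1","H2","H1"]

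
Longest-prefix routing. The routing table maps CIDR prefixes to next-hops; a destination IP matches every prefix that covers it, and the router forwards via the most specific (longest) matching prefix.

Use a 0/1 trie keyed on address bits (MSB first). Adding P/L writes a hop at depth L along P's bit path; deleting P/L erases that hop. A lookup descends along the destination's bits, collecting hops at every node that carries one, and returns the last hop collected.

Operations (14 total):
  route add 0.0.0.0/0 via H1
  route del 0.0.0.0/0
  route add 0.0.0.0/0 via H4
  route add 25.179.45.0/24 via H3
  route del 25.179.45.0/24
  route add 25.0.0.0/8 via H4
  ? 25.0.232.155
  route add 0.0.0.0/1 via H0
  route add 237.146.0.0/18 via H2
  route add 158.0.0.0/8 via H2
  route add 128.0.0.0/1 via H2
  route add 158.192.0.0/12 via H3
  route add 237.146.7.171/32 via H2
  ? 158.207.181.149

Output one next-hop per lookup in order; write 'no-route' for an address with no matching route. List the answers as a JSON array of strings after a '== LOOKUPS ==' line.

Apply in order:
  add 0.0.0.0/0 -> H1 at depth 0
  del 0.0.0.0/0 (clear depth 0)
  add 0.0.0.0/0 -> H4 at depth 0
  add 25.179.45.0/24 -> H3 at depth 24
  del 25.179.45.0/24 (clear depth 24)
  add 25.0.0.0/8 -> H4 at depth 8
  ? 25.0.232.155  path d0:H4→d1:-→d2:-→d3:-→d4:-→d5:-→d6:-→d7:-→d8:H4  best=H4
  add 0.0.0.0/1 -> H0 at depth 1
  add 237.146.0.0/18 -> H2 at depth 18
  add 158.0.0.0/8 -> H2 at depth 8
  add 128.0.0.0/1 -> H2 at depth 1
  add 158.192.0.0/12 -> H3 at depth 12
  add 237.146.7.171/32 -> H2 at depth 32
  ? 158.207.181.149  path d0:H4→d1:H2→d2:-→d3:-→d4:-→d5:-→d6:-→d7:-→d8:H2→d9:-→d10:-→d11:-→d12:H3  best=H3

== LOOKUPS ==
["H4","H3"]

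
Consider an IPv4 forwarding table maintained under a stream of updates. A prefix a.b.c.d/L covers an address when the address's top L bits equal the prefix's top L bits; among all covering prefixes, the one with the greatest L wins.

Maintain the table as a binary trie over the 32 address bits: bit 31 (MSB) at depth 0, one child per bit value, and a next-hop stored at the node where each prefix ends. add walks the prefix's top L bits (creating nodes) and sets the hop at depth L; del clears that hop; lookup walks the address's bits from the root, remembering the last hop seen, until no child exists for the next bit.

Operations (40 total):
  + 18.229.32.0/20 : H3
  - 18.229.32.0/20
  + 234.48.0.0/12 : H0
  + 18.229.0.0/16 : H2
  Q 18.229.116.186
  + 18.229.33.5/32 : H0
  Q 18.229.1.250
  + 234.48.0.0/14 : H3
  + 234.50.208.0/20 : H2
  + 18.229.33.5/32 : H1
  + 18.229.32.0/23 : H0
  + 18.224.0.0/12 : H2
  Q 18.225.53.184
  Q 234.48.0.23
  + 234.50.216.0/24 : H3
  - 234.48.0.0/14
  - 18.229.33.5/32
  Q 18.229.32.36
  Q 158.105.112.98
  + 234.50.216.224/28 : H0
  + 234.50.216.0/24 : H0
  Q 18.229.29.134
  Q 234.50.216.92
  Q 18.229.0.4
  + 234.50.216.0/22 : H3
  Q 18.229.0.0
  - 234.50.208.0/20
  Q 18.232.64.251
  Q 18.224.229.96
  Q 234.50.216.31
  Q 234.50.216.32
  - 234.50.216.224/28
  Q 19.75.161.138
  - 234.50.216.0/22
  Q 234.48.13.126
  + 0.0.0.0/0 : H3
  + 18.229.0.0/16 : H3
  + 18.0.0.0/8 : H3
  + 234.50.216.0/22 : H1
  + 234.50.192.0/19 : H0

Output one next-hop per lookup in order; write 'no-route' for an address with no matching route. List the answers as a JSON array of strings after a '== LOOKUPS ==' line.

Trace:
  + 18.229.32.0/20 (H3) depth=20
  - 18.229.32.0/20 clear@20
  + 234.48.0.0/12 (H0) depth=12
  + 18.229.0.0/16 (H2) depth=16
  ? 18.229.116.186  path d0:-→d1:-→d2:-→d3:-→d4:-→d5:-→d6:-→d7:-→d8:-→d9:-→d10:-→d11:-→d12:-→d13:-→d14:-→d15:-→d16:H2→d17:-  best=H2
  + 18.229.33.5/32 (H0) depth=32
  ? 18.229.1.250  path d0:-→d1:-→d2:-→d3:-→d4:-→d5:-→d6:-→d7:-→d8:-→d9:-→d10:-→d11:-→d12:-→d13:-→d14:-→d15:-→d16:H2→d17:-→d18:-  best=H2
  + 234.48.0.0/14 (H3) depth=14
  + 234.50.208.0/20 (H2) depth=20
  + 18.229.33.5/32 (H1) depth=32
  + 18.229.32.0/23 (H0) depth=23
  + 18.224.0.0/12 (H2) depth=12
  ? 18.225.53.184  path d0:-→d1:-→d2:-→d3:-→d4:-→d5:-→d6:-→d7:-→d8:-→d9:-→d10:-→d11:-→d12:H2→d13:-  best=H2
  ? 234.48.0.23  path d0:-→d1:-→d2:-→d3:-→d4:-→d5:-→d6:-→d7:-→d8:-→d9:-→d10:-→d11:-→d12:H0→d13:-→d14:H3  best=H3
  + 234.50.216.0/24 (H3) depth=24
  - 234.48.0.0/14 clear@14
  - 18.229.33.5/32 clear@32
  ? 18.229.32.36  path d0:-→d1:-→d2:-→d3:-→d4:-→d5:-→d6:-→d7:-→d8:-→d9:-→d10:-→d11:-→d12:H2→d13:-→d14:-→d15:-→d16:H2→d17:-→d18:-→d19:-→d20:-→d21:-→d22:-→d23:H0  best=H0
  ? 158.105.112.98  path d0:-→d1:-  best=no-route
  + 234.50.216.224/28 (H0) depth=28
  + 234.50.216.0/24 (H0) depth=24
  ? 18.229.29.134  path d0:-→d1:-→d2:-→d3:-→d4:-→d5:-→d6:-→d7:-→d8:-→d9:-→d10:-→d11:-→d12:H2→d13:-→d14:-→d15:-→d16:H2→d17:-→d18:-  best=H2
  ? 234.50.216.92  path d0:-→d1:-→d2:-→d3:-→d4:-→d5:-→d6:-→d7:-→d8:-→d9:-→d10:-→d11:-→d12:H0→d13:-→d14:-→d15:-→d16:-→d17:-→d18:-→d19:-→d20:H2→d21:-→d22:-→d23:-→d24:H0  best=H0
  ? 18.229.0.4  path d0:-→d1:-→d2:-→d3:-→d4:-→d5:-→d6:-→d7:-→d8:-→d9:-→d10:-→d11:-→d12:H2→d13:-→d14:-→d15:-→d16:H2→d17:-→d18:-  best=H2
  + 234.50.216.0/22 (H3) depth=22
  ? 18.229.0.0  path d0:-→d1:-→d2:-→d3:-→d4:-→d5:-→d6:-→d7:-→d8:-→d9:-→d10:-→d11:-→d12:H2→d13:-→d14:-→d15:-→d16:H2→d17:-→d18:-  best=H2
  - 234.50.208.0/20 clear@20
  ? 18.232.64.251  path d0:-→d1:-→d2:-→d3:-→d4:-→d5:-→d6:-→d7:-→d8:-→d9:-→d10:-→d11:-→d12:H2  best=H2
  ? 18.224.229.96  path d0:-→d1:-→d2:-→d3:-→d4:-→d5:-→d6:-→d7:-→d8:-→d9:-→d10:-→d11:-→d12:H2→d13:-  best=H2
  ? 234.50.216.31  path d0:-→d1:-→d2:-→d3:-→d4:-→d5:-→d6:-→d7:-→d8:-→d9:-→d10:-→d11:-→d12:H0→d13:-→d14:-→d15:-→d16:-→d17:-→d18:-→d19:-→d20:-→d21:-→d22:H3→d23:-→d24:H0  best=H0
  ? 234.50.216.32  path d0:-→d1:-→d2:-→d3:-→d4:-→d5:-→d6:-→d7:-→d8:-→d9:-→d10:-→d11:-→d12:H0→d13:-→d14:-→d15:-→d16:-→d17:-→d18:-→d19:-→d20:-→d21:-→d22:H3→d23:-→d24:H0  best=H0
  - 234.50.216.224/28 clear@28
  ? 19.75.161.138  path d0:-→d1:-→d2:-→d3:-→d4:-→d5:-→d6:-→d7:-  best=no-route
  - 234.50.216.0/22 clear@22
  ? 234.48.13.126  path d0:-→d1:-→d2:-→d3:-→d4:-→d5:-→d6:-→d7:-→d8:-→d9:-→d10:-→d11:-→d12:H0→d13:-→d14:-  best=H0
  + 0.0.0.0/0 (H3) depth=0
  + 18.229.0.0/16 (H3) depth=16
  + 18.0.0.0/8 (H3) depth=8
  + 234.50.216.0/22 (H1) depth=22
  + 234.50.192.0/19 (H0) depth=19

== LOOKUPS ==
["H2","H2","H2","H3","H0","no-route","H2","H0","H2","H2","H2","H2","H0","H0","no-route","H0"]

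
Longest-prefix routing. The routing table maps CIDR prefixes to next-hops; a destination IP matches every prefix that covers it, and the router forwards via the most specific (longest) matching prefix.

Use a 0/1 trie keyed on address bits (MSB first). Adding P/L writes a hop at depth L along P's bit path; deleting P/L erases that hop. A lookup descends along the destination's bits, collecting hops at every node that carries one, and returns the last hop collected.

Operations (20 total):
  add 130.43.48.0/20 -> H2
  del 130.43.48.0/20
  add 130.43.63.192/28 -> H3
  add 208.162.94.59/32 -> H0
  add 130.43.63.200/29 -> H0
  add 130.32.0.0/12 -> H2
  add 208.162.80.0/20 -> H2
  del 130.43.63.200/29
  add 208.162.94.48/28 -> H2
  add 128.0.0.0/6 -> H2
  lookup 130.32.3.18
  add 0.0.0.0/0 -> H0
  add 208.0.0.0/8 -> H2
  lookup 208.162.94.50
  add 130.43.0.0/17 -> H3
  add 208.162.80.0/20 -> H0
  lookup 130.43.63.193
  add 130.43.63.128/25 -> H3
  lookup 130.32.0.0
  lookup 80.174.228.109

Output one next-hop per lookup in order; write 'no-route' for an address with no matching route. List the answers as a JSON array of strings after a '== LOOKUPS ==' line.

Apply in order:
  + 130.43.48.0/20 (H2) depth=20
  - 130.43.48.0/20 clear@20
  + 130.43.63.192/28 (H3) depth=28
  + 208.162.94.59/32 (H0) depth=32
  + 130.43.63.200/29 (H0) depth=29
  + 130.32.0.0/12 (H2) depth=12
  + 208.162.80.0/20 (H2) depth=20
  - 130.43.63.200/29 clear@29
  + 208.162.94.48/28 (H2) depth=28
  + 128.0.0.0/6 (H2) depth=6
  ? 130.32.3.18  path d0:-→d1:-→d2:-→d3:-→d4:-→d5:-→d6:H2→d7:-→d8:-→d9:-→d10:-→d11:-→d12:H2  best=H2
  + 0.0.0.0/0 (H0) depth=0
  + 208.0.0.0/8 (H2) depth=8
  ? 208.162.94.50  path d0:H0→d1:-→d2:-→d3:-→d4:-→d5:-→d6:-→d7:-→d8:H2→d9:-→d10:-→d11:-→d12:-→d13:-→d14:-→d15:-→d16:-→d17:-→d18:-→d19:-→d20:H2→d21:-→d22:-→d23:-→d24:-→d25:-→d26:-→d27:-→d28:H2  best=H2
  + 130.43.0.0/17 (H3) depth=17
  + 208.162.80.0/20 (H0) depth=20
  ? 130.43.63.193  path d0:H0→d1:-→d2:-→d3:-→d4:-→d5:-→d6:H2→d7:-→d8:-→d9:-→d10:-→d11:-→d12:H2→d13:-→d14:-→d15:-→d16:-→d17:H3→d18:-→d19:-→d20:-→d21:-→d22:-→d23:-→d24:-→d25:-→d26:-→d27:-→d28:H3  best=H3
  + 130.43.63.128/25 (H3) depth=25
  ? 130.32.0.0  path d0:H0→d1:-→d2:-→d3:-→d4:-→d5:-→d6:H2→d7:-→d8:-→d9:-→d10:-→d11:-→d12:H2  best=H2
  ? 80.174.228.109  path d0:H0  best=H0

== LOOKUPS ==
["H2","H2","H3","H2","H0"]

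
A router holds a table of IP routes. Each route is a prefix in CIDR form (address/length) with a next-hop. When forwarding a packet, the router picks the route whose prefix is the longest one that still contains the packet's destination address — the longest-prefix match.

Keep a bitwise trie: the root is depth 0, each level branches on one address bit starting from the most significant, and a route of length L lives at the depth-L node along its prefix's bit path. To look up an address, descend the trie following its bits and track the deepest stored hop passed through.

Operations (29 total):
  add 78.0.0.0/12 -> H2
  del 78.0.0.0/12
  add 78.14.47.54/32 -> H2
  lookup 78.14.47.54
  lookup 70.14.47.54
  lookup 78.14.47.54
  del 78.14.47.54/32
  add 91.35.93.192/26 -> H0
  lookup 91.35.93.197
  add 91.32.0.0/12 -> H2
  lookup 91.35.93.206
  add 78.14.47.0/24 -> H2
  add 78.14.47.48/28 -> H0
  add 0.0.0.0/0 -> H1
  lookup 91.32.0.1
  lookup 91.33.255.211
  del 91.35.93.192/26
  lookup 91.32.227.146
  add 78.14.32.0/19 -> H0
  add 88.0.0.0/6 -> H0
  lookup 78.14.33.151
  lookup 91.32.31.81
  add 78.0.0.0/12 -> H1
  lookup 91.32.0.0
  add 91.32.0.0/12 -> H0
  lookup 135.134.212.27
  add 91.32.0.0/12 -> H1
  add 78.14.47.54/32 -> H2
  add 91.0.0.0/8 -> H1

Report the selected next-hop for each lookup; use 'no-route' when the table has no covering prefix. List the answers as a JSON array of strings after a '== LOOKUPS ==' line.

Trace:
  add 78.0.0.0/12 -> H2 at depth 12
  - 78.0.0.0/12 clear@12
  add 78.14.47.54/32 -> H2 at depth 32
  ? 78.14.47.54  path d0:-→d1:-→d2:-→d3:-→d4:-→d5:-→d6:-→d7:-→d8:-→d9:-→d10:-→d11:-→d12:-→d13:-→d14:-→d15:-→d16:-→d17:-→d18:-→d19:-→d20:-→d21:-→d22:-→d23:-→d24:-→d25:-→d26:-→d27:-→d28:-→d29:-→d30:-→d31:-→d32:H2  best=H2
  ? 70.14.47.54  path d0:-→d1:-→d2:-→d3:-→d4:-  best=no-route
  ? 78.14.47.54  path d0:-→d1:-→d2:-→d3:-→d4:-→d5:-→d6:-→d7:-→d8:-→d9:-→d10:-→d11:-→d12:-→d13:-→d14:-→d15:-→d16:-→d17:-→d18:-→d19:-→d20:-→d21:-→d22:-→d23:-→d24:-→d25:-→d26:-→d27:-→d28:-→d29:-→d30:-→d31:-→d32:H2  best=H2
  - 78.14.47.54/32 clear@32
  add 91.35.93.192/26 -> H0 at depth 26
  ? 91.35.93.197  path d0:-→d1:-→d2:-→d3:-→d4:-→d5:-→d6:-→d7:-→d8:-→d9:-→d10:-→d11:-→d12:-→d13:-→d14:-→d15:-→d16:-→d17:-→d18:-→d19:-→d20:-→d21:-→d22:-→d23:-→d24:-→d25:-→d26:H0  best=H0
  add 91.32.0.0/12 -> H2 at depth 12
  ? 91.35.93.206  path d0:-→d1:-→d2:-→d3:-→d4:-→d5:-→d6:-→d7:-→d8:-→d9:-→d10:-→d11:-→d12:H2→d13:-→d14:-→d15:-→d16:-→d17:-→d18:-→d19:-→d20:-→d21:-→d22:-→d23:-→d24:-→d25:-→d26:H0  best=H0
  add 78.14.47.0/24 -> H2 at depth 24
  add 78.14.47.48/28 -> H0 at depth 28
  add 0.0.0.0/0 -> H1 at depth 0
  ? 91.32.0.1  path d0:H1→d1:-→d2:-→d3:-→d4:-→d5:-→d6:-→d7:-→d8:-→d9:-→d10:-→d11:-→d12:H2→d13:-→d14:-  best=H2
  ? 91.33.255.211  path d0:H1→d1:-→d2:-→d3:-→d4:-→d5:-→d6:-→d7:-→d8:-→d9:-→d10:-→d11:-→d12:H2→d13:-→d14:-  best=H2
  - 91.35.93.192/26 clear@26
  ? 91.32.227.146  path d0:H1→d1:-→d2:-→d3:-→d4:-→d5:-→d6:-→d7:-→d8:-→d9:-→d10:-→d11:-→d12:H2→d13:-→d14:-  best=H2
  add 78.14.32.0/19 -> H0 at depth 19
  add 88.0.0.0/6 -> H0 at depth 6
  ? 78.14.33.151  path d0:H1→d1:-→d2:-→d3:-→d4:-→d5:-→d6:-→d7:-→d8:-→d9:-→d10:-→d11:-→d12:-→d13:-→d14:-→d15:-→d16:-→d17:-→d18:-→d19:H0→d20:-  best=H0
  ? 91.32.31.81  path d0:H1→d1:-→d2:-→d3:-→d4:-→d5:-→d6:H0→d7:-→d8:-→d9:-→d10:-→d11:-→d12:H2→d13:-→d14:-  best=H2
  add 78.0.0.0/12 -> H1 at depth 12
  ? 91.32.0.0  path d0:H1→d1:-→d2:-→d3:-→d4:-→d5:-→d6:H0→d7:-→d8:-→d9:-→d10:-→d11:-→d12:H2→d13:-→d14:-  best=H2
  add 91.32.0.0/12 -> H0 at depth 12
  ? 135.134.212.27  path d0:H1  best=H1
  add 91.32.0.0/12 -> H1 at depth 12
  add 78.14.47.54/32 -> H2 at depth 32
  add 91.0.0.0/8 -> H1 at depth 8

== LOOKUPS ==
["H2","no-route","H2","H0","H0","H2","H2","H2","H0","H2","H2","H1"]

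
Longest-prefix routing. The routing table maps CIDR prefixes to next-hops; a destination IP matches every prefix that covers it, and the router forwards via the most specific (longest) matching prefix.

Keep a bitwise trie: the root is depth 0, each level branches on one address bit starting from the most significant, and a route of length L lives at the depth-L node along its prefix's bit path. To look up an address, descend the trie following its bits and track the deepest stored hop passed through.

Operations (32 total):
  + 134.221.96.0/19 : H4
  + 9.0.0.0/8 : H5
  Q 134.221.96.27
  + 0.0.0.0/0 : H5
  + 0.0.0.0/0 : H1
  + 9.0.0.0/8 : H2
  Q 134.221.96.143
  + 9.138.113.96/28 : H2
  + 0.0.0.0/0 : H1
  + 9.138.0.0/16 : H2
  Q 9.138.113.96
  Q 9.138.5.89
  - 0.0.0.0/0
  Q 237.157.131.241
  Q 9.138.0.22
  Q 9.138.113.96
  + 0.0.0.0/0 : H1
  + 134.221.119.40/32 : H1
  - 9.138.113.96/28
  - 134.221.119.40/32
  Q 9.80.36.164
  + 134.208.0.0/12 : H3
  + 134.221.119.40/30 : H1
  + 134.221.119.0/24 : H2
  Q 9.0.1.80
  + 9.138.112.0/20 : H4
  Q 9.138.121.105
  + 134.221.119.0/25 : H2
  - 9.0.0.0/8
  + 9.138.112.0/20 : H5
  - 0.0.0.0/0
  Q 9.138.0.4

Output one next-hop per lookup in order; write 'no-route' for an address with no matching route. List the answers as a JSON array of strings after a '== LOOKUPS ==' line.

Trace:
  add 134.221.96.0/19 -> H4 at depth 19
  add 9.0.0.0/8 -> H5 at depth 8
  ? 134.221.96.27  path d0:-→d1:-→d2:-→d3:-→d4:-→d5:-→d6:-→d7:-→d8:-→d9:-→d10:-→d11:-→d12:-→d13:-→d14:-→d15:-→d16:-→d17:-→d18:-→d19:H4  best=H4
  add 0.0.0.0/0 -> H5 at depth 0
  add 0.0.0.0/0 -> H1 at depth 0
  add 9.0.0.0/8 -> H2 at depth 8
  ? 134.221.96.143  path d0:H1→d1:-→d2:-→d3:-→d4:-→d5:-→d6:-→d7:-→d8:-→d9:-→d10:-→d11:-→d12:-→d13:-→d14:-→d15:-→d16:-→d17:-→d18:-→d19:H4  best=H4
  add 9.138.113.96/28 -> H2 at depth 28
  add 0.0.0.0/0 -> H1 at depth 0
  add 9.138.0.0/16 -> H2 at depth 16
  ? 9.138.113.96  path d0:H1→d1:-→d2:-→d3:-→d4:-→d5:-→d6:-→d7:-→d8:H2→d9:-→d10:-→d11:-→d12:-→d13:-→d14:-→d15:-→d16:H2→d17:-→d18:-→d19:-→d20:-→d21:-→d22:-→d23:-→d24:-→d25:-→d26:-→d27:-→d28:H2  best=H2
  ? 9.138.5.89  path d0:H1→d1:-→d2:-→d3:-→d4:-→d5:-→d6:-→d7:-→d8:H2→d9:-→d10:-→d11:-→d12:-→d13:-→d14:-→d15:-→d16:H2→d17:-  best=H2
  del 0.0.0.0/0 (clear depth 0)
  ? 237.157.131.241  path d0:-→d1:-  best=no-route
  ? 9.138.0.22  path d0:-→d1:-→d2:-→d3:-→d4:-→d5:-→d6:-→d7:-→d8:H2→d9:-→d10:-→d11:-→d12:-→d13:-→d14:-→d15:-→d16:H2→d17:-  best=H2
  ? 9.138.113.96  path d0:-→d1:-→d2:-→d3:-→d4:-→d5:-→d6:-→d7:-→d8:H2→d9:-→d10:-→d11:-→d12:-→d13:-→d14:-→d15:-→d16:H2→d17:-→d18:-→d19:-→d20:-→d21:-→d22:-→d23:-→d24:-→d25:-→d26:-→d27:-→d28:H2  best=H2
  add 0.0.0.0/0 -> H1 at depth 0
  add 134.221.119.40/32 -> H1 at depth 32
  del 9.138.113.96/28 (clear depth 28)
  del 134.221.119.40/32 (clear depth 32)
  ? 9.80.36.164  path d0:H1→d1:-→d2:-→d3:-→d4:-→d5:-→d6:-→d7:-→d8:H2  best=H2
  add 134.208.0.0/12 -> H3 at depth 12
  add 134.221.119.40/30 -> H1 at depth 30
  add 134.221.119.0/24 -> H2 at depth 24
  ? 9.0.1.80  path d0:H1→d1:-→d2:-→d3:-→d4:-→d5:-→d6:-→d7:-→d8:H2  best=H2
  add 9.138.112.0/20 -> H4 at depth 20
  ? 9.138.121.105  path d0:H1→d1:-→d2:-→d3:-→d4:-→d5:-→d6:-→d7:-→d8:H2→d9:-→d10:-→d11:-→d12:-→d13:-→d14:-→d15:-→d16:H2→d17:-→d18:-→d19:-→d20:H4  best=H4
  add 134.221.119.0/25 -> H2 at depth 25
  del 9.0.0.0/8 (clear depth 8)
  add 9.138.112.0/20 -> H5 at depth 20
  del 0.0.0.0/0 (clear depth 0)
  ? 9.138.0.4  path d0:-→d1:-→d2:-→d3:-→d4:-→d5:-→d6:-→d7:-→d8:-→d9:-→d10:-→d11:-→d12:-→d13:-→d14:-→d15:-→d16:H2→d17:-  best=H2

== LOOKUPS ==
["H4","H4","H2","H2","no-route","H2","H2","H2","H2","H4","H2"]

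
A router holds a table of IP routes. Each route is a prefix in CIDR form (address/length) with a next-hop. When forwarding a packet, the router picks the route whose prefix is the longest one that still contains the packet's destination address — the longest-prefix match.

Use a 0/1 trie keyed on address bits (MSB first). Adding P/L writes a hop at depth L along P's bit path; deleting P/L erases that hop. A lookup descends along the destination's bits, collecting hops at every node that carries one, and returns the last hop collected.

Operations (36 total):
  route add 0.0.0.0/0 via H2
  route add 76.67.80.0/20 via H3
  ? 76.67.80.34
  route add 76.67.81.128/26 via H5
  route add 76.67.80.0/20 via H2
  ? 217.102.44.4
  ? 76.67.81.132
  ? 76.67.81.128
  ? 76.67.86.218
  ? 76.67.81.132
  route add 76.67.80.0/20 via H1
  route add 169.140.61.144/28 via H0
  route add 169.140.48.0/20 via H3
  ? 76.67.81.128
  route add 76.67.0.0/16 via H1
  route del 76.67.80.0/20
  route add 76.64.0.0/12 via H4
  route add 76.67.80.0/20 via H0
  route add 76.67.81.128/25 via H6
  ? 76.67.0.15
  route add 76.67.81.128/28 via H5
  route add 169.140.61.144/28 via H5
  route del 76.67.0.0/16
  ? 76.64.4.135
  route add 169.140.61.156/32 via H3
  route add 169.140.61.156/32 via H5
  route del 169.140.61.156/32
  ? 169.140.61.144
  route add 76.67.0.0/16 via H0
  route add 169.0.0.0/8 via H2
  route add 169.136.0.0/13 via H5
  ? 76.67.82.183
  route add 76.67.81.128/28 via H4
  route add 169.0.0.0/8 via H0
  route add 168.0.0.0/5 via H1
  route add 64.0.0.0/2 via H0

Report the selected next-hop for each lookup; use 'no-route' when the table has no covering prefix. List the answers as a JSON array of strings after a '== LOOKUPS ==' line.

Trace:
  add 0.0.0.0/0 -> H2 at depth 0
  add 76.67.80.0/20 -> H3 at depth 20
  lookup 76.67.80.34: bits 01001100010000110101 walk d0:H2→d1:-→d2:-→d3:-→d4:-→d5:-→d6:-→d7:-→d8:-→d9:-→d10:-→d11:-→d12:-→d13:-→d14:-→d15:-→d16:-→d17:-→d18:-→d19:-→d20:H3 -> H3
  add 76.67.81.128/26 -> H5 at depth 26
  add 76.67.80.0/20 -> H2 at depth 20
  lookup 217.102.44.4: bits ε walk d0:H2 -> H2
  lookup 76.67.81.132: bits 01001100010000110101000110 walk d0:H2→d1:-→d2:-→d3:-→d4:-→d5:-→d6:-→d7:-→d8:-→d9:-→d10:-→d11:-→d12:-→d13:-→d14:-→d15:-→d16:-→d17:-→d18:-→d19:-→d20:H2→d21:-→d22:-→d23:-→d24:-→d25:-→d26:H5 -> H5
  lookup 76.67.81.128: bits 01001100010000110101000110 walk d0:H2→d1:-→d2:-→d3:-→d4:-→d5:-→d6:-→d7:-→d8:-→d9:-→d10:-→d11:-→d12:-→d13:-→d14:-→d15:-→d16:-→d17:-→d18:-→d19:-→d20:H2→d21:-→d22:-→d23:-→d24:-→d25:-→d26:H5 -> H5
  lookup 76.67.86.218: bits 010011000100001101010 walk d0:H2→d1:-→d2:-→d3:-→d4:-→d5:-→d6:-→d7:-→d8:-→d9:-→d10:-→d11:-→d12:-→d13:-→d14:-→d15:-→d16:-→d17:-→d18:-→d19:-→d20:H2→d21:- -> H2
  lookup 76.67.81.132: bits 01001100010000110101000110 walk d0:H2→d1:-→d2:-→d3:-→d4:-→d5:-→d6:-→d7:-→d8:-→d9:-→d10:-→d11:-→d12:-→d13:-→d14:-→d15:-→d16:-→d17:-→d18:-→d19:-→d20:H2→d21:-→d22:-→d23:-→d24:-→d25:-→d26:H5 -> H5
  add 76.67.80.0/20 -> H1 at depth 20
  add 169.140.61.144/28 -> H0 at depth 28
  add 169.140.48.0/20 -> H3 at depth 20
  lookup 76.67.81.128: bits 01001100010000110101000110 walk d0:H2→d1:-→d2:-→d3:-→d4:-→d5:-→d6:-→d7:-→d8:-→d9:-→d10:-→d11:-→d12:-→d13:-→d14:-→d15:-→d16:-→d17:-→d18:-→d19:-→d20:H1→d21:-→d22:-→d23:-→d24:-→d25:-→d26:H5 -> H5
  add 76.67.0.0/16 -> H1 at depth 16
  - 76.67.80.0/20 clear@20
  add 76.64.0.0/12 -> H4 at depth 12
  add 76.67.80.0/20 -> H0 at depth 20
  add 76.67.81.128/25 -> H6 at depth 25
  lookup 76.67.0.15: bits 01001100010000110 walk d0:H2→d1:-→d2:-→d3:-→d4:-→d5:-→d6:-→d7:-→d8:-→d9:-→d10:-→d11:-→d12:H4→d13:-→d14:-→d15:-→d16:H1→d17:- -> H1
  add 76.67.81.128/28 -> H5 at depth 28
  add 169.140.61.144/28 -> H5 at depth 28
  - 76.67.0.0/16 clear@16
  lookup 76.64.4.135: bits 01001100010000 walk d0:H2→d1:-→d2:-→d3:-→d4:-→d5:-→d6:-→d7:-→d8:-→d9:-→d10:-→d11:-→d12:H4→d13:-→d14:- -> H4
  add 169.140.61.156/32 -> H3 at depth 32
  add 169.140.61.156/32 -> H5 at depth 32
  - 169.140.61.156/32 clear@32
  lookup 169.140.61.144: bits 1010100110001100001111011001 walk d0:H2→d1:-→d2:-→d3:-→d4:-→d5:-→d6:-→d7:-→d8:-→d9:-→d10:-→d11:-→d12:-→d13:-→d14:-→d15:-→d16:-→d17:-→d18:-→d19:-→d20:H3→d21:-→d22:-→d23:-→d24:-→d25:-→d26:-→d27:-→d28:H5 -> H5
  add 76.67.0.0/16 -> H0 at depth 16
  add 169.0.0.0/8 -> H2 at depth 8
  add 169.136.0.0/13 -> H5 at depth 13
  lookup 76.67.82.183: bits 0100110001000011010100 walk d0:H2→d1:-→d2:-→d3:-→d4:-→d5:-→d6:-→d7:-→d8:-→d9:-→d10:-→d11:-→d12:H4→d13:-→d14:-→d15:-→d16:H0→d17:-→d18:-→d19:-→d20:H0→d21:-→d22:- -> H0
  add 76.67.81.128/28 -> H4 at depth 28
  add 169.0.0.0/8 -> H0 at depth 8
  add 168.0.0.0/5 -> H1 at depth 5
  add 64.0.0.0/2 -> H0 at depth 2

== LOOKUPS ==
["H3","H2","H5","H5","H2","H5","H5","H1","H4","H5","H0"]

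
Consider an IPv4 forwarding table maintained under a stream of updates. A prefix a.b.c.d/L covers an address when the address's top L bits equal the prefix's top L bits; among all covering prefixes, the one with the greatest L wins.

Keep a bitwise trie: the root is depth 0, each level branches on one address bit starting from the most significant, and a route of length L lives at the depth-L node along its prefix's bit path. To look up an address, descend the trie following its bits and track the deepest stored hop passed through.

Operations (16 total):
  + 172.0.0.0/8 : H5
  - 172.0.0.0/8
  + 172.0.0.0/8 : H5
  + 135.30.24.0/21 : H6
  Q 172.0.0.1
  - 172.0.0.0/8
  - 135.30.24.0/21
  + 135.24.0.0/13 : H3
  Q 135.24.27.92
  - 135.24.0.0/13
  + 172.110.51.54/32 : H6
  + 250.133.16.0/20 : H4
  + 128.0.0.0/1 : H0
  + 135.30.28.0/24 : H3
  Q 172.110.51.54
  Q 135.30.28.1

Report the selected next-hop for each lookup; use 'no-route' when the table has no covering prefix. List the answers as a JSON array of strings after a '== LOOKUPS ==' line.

Trace:
  + 172.0.0.0/8 (H5) depth=8
  del 172.0.0.0/8 (clear depth 8)
  + 172.0.0.0/8 (H5) depth=8
  + 135.30.24.0/21 (H6) depth=21
  ? 172.0.0.1  path d0:-→d1:-→d2:-→d3:-→d4:-→d5:-→d6:-→d7:-→d8:H5  best=H5
  del 172.0.0.0/8 (clear depth 8)
  del 135.30.24.0/21 (clear depth 21)
  + 135.24.0.0/13 (H3) depth=13
  ? 135.24.27.92  path d0:-→d1:-→d2:-→d3:-→d4:-→d5:-→d6:-→d7:-→d8:-→d9:-→d10:-→d11:-→d12:-→d13:H3  best=H3
  del 135.24.0.0/13 (clear depth 13)
  + 172.110.51.54/32 (H6) depth=32
  + 250.133.16.0/20 (H4) depth=20
  + 128.0.0.0/1 (H0) depth=1
  + 135.30.28.0/24 (H3) depth=24
  ? 172.110.51.54  path d0:-→d1:H0→d2:-→d3:-→d4:-→d5:-→d6:-→d7:-→d8:-→d9:-→d10:-→d11:-→d12:-→d13:-→d14:-→d15:-→d16:-→d17:-→d18:-→d19:-→d20:-→d21:-→d22:-→d23:-→d24:-→d25:-→d26:-→d27:-→d28:-→d29:-→d30:-→d31:-→d32:H6  best=H6
  ? 135.30.28.1  path d0:-→d1:H0→d2:-→d3:-→d4:-→d5:-→d6:-→d7:-→d8:-→d9:-→d10:-→d11:-→d12:-→d13:-→d14:-→d15:-→d16:-→d17:-→d18:-→d19:-→d20:-→d21:-→d22:-→d23:-→d24:H3  best=H3

== LOOKUPS ==
["H5","H3","H6","H3"]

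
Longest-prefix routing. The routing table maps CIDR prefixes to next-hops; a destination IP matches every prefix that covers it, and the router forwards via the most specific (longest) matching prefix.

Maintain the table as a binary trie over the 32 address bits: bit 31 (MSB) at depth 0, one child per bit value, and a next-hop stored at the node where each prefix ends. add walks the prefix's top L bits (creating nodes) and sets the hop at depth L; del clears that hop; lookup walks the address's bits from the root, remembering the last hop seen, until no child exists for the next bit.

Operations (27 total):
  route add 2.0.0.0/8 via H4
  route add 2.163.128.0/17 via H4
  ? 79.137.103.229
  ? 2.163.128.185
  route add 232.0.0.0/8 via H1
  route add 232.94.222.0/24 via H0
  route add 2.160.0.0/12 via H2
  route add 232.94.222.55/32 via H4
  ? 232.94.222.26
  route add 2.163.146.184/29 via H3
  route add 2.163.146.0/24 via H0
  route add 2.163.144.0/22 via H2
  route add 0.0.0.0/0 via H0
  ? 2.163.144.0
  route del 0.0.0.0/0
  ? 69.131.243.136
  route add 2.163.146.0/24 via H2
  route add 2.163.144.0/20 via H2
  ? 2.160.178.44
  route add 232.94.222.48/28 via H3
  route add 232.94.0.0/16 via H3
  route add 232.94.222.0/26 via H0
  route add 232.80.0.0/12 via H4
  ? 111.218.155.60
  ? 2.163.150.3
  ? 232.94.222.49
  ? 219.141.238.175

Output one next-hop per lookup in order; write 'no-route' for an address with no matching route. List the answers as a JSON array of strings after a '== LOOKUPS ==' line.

Process each operation:
  + 2.0.0.0/8 (H4) depth=8
  + 2.163.128.0/17 (H4) depth=17
  lookup 79.137.103.229: bits 0 walk d0:-→d1:- -> no-route
  lookup 2.163.128.185: bits 00000010101000111 walk d0:-→d1:-→d2:-→d3:-→d4:-→d5:-→d6:-→d7:-→d8:H4→d9:-→d10:-→d11:-→d12:-→d13:-→d14:-→d15:-→d16:-→d17:H4 -> H4
  + 232.0.0.0/8 (H1) depth=8
  + 232.94.222.0/24 (H0) depth=24
  + 2.160.0.0/12 (H2) depth=12
  + 232.94.222.55/32 (H4) depth=32
  lookup 232.94.222.26: bits 11101000010111101101111000 walk d0:-→d1:-→d2:-→d3:-→d4:-→d5:-→d6:-→d7:-→d8:H1→d9:-→d10:-→d11:-→d12:-→d13:-→d14:-→d15:-→d16:-→d17:-→d18:-→d19:-→d20:-→d21:-→d22:-→d23:-→d24:H0→d25:-→d26:- -> H0
  + 2.163.146.184/29 (H3) depth=29
  + 2.163.146.0/24 (H0) depth=24
  + 2.163.144.0/22 (H2) depth=22
  + 0.0.0.0/0 (H0) depth=0
  lookup 2.163.144.0: bits 0000001010100011100100 walk d0:H0→d1:-→d2:-→d3:-→d4:-→d5:-→d6:-→d7:-→d8:H4→d9:-→d10:-→d11:-→d12:H2→d13:-→d14:-→d15:-→d16:-→d17:H4→d18:-→d19:-→d20:-→d21:-→d22:H2 -> H2
  - 0.0.0.0/0 clear@0
  lookup 69.131.243.136: bits 0 walk d0:-→d1:- -> no-route
  + 2.163.146.0/24 (H2) depth=24
  + 2.163.144.0/20 (H2) depth=20
  lookup 2.160.178.44: bits 00000010101000 walk d0:-→d1:-→d2:-→d3:-→d4:-→d5:-→d6:-→d7:-→d8:H4→d9:-→d10:-→d11:-→d12:H2→d13:-→d14:- -> H2
  + 232.94.222.48/28 (H3) depth=28
  + 232.94.0.0/16 (H3) depth=16
  + 232.94.222.0/26 (H0) depth=26
  + 232.80.0.0/12 (H4) depth=12
  lookup 111.218.155.60: bits 0 walk d0:-→d1:- -> no-route
  lookup 2.163.150.3: bits 000000101010001110010 walk d0:-→d1:-→d2:-→d3:-→d4:-→d5:-→d6:-→d7:-→d8:H4→d9:-→d10:-→d11:-→d12:H2→d13:-→d14:-→d15:-→d16:-→d17:H4→d18:-→d19:-→d20:H2→d21:- -> H2
  lookup 232.94.222.49: bits 11101000010111101101111000110 walk d0:-→d1:-→d2:-→d3:-→d4:-→d5:-→d6:-→d7:-→d8:H1→d9:-→d10:-→d11:-→d12:H4→d13:-→d14:-→d15:-→d16:H3→d17:-→d18:-→d19:-→d20:-→d21:-→d22:-→d23:-→d24:H0→d25:-→d26:H0→d27:-→d28:H3→d29:- -> H3
  lookup 219.141.238.175: bits 11 walk d0:-→d1:-→d2:- -> no-route

== LOOKUPS ==
["no-route","H4","H0","H2","no-route","H2","no-route","H2","H3","no-route"]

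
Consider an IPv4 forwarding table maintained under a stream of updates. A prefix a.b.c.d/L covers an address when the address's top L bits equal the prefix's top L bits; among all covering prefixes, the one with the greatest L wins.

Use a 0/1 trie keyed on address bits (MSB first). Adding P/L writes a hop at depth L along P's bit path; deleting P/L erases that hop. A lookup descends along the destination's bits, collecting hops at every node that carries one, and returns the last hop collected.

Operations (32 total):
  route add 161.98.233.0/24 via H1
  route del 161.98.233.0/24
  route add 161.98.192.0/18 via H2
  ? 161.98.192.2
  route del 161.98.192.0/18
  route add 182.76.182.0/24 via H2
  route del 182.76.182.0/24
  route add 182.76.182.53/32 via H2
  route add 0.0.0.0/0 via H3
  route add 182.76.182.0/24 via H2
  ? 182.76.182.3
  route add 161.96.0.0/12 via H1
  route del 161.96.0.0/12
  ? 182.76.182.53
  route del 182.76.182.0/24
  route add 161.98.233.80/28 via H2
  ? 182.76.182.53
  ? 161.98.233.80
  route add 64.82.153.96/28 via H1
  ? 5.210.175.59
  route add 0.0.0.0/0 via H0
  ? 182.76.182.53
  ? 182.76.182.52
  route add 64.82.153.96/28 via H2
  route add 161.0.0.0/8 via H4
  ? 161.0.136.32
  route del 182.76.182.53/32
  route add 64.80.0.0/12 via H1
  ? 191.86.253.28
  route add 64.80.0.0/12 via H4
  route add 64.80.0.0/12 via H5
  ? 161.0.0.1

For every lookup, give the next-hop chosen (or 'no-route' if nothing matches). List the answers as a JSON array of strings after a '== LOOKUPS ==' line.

Trace:
  add 161.98.233.0/24 -> H1 at depth 24
  - 161.98.233.0/24 clear@24
  add 161.98.192.0/18 -> H2 at depth 18
  ? 161.98.192.2  path d0:-→d1:-→d2:-→d3:-→d4:-→d5:-→d6:-→d7:-→d8:-→d9:-→d10:-→d11:-→d12:-→d13:-→d14:-→d15:-→d16:-→d17:-→d18:H2  best=H2
  - 161.98.192.0/18 clear@18
  add 182.76.182.0/24 -> H2 at depth 24
  - 182.76.182.0/24 clear@24
  add 182.76.182.53/32 -> H2 at depth 32
  add 0.0.0.0/0 -> H3 at depth 0
  add 182.76.182.0/24 -> H2 at depth 24
  ? 182.76.182.3  path d0:H3→d1:-→d2:-→d3:-→d4:-→d5:-→d6:-→d7:-→d8:-→d9:-→d10:-→d11:-→d12:-→d13:-→d14:-→d15:-→d16:-→d17:-→d18:-→d19:-→d20:-→d21:-→d22:-→d23:-→d24:H2→d25:-→d26:-  best=H2
  add 161.96.0.0/12 -> H1 at depth 12
  - 161.96.0.0/12 clear@12
  ? 182.76.182.53  path d0:H3→d1:-→d2:-→d3:-→d4:-→d5:-→d6:-→d7:-→d8:-→d9:-→d10:-→d11:-→d12:-→d13:-→d14:-→d15:-→d16:-→d17:-→d18:-→d19:-→d20:-→d21:-→d22:-→d23:-→d24:H2→d25:-→d26:-→d27:-→d28:-→d29:-→d30:-→d31:-→d32:H2  best=H2
  - 182.76.182.0/24 clear@24
  add 161.98.233.80/28 -> H2 at depth 28
  ? 182.76.182.53  path d0:H3→d1:-→d2:-→d3:-→d4:-→d5:-→d6:-→d7:-→d8:-→d9:-→d10:-→d11:-→d12:-→d13:-→d14:-→d15:-→d16:-→d17:-→d18:-→d19:-→d20:-→d21:-→d22:-→d23:-→d24:-→d25:-→d26:-→d27:-→d28:-→d29:-→d30:-→d31:-→d32:H2  best=H2
  ? 161.98.233.80  path d0:H3→d1:-→d2:-→d3:-→d4:-→d5:-→d6:-→d7:-→d8:-→d9:-→d10:-→d11:-→d12:-→d13:-→d14:-→d15:-→d16:-→d17:-→d18:-→d19:-→d20:-→d21:-→d22:-→d23:-→d24:-→d25:-→d26:-→d27:-→d28:H2  best=H2
  add 64.82.153.96/28 -> H1 at depth 28
  ? 5.210.175.59  path d0:H3→d1:-  best=H3
  add 0.0.0.0/0 -> H0 at depth 0
  ? 182.76.182.53  path d0:H0→d1:-→d2:-→d3:-→d4:-→d5:-→d6:-→d7:-→d8:-→d9:-→d10:-→d11:-→d12:-→d13:-→d14:-→d15:-→d16:-→d17:-→d18:-→d19:-→d20:-→d21:-→d22:-→d23:-→d24:-→d25:-→d26:-→d27:-→d28:-→d29:-→d30:-→d31:-→d32:H2  best=H2
  ? 182.76.182.52  path d0:H0→d1:-→d2:-→d3:-→d4:-→d5:-→d6:-→d7:-→d8:-→d9:-→d10:-→d11:-→d12:-→d13:-→d14:-→d15:-→d16:-→d17:-→d18:-→d19:-→d20:-→d21:-→d22:-→d23:-→d24:-→d25:-→d26:-→d27:-→d28:-→d29:-→d30:-→d31:-  best=H0
  add 64.82.153.96/28 -> H2 at depth 28
  add 161.0.0.0/8 -> H4 at depth 8
  ? 161.0.136.32  path d0:H0→d1:-→d2:-→d3:-→d4:-→d5:-→d6:-→d7:-→d8:H4→d9:-  best=H4
  - 182.76.182.53/32 clear@32
  add 64.80.0.0/12 -> H1 at depth 12
  ? 191.86.253.28  path d0:H0→d1:-→d2:-→d3:-→d4:-  best=H0
  add 64.80.0.0/12 -> H4 at depth 12
  add 64.80.0.0/12 -> H5 at depth 12
  ? 161.0.0.1  path d0:H0→d1:-→d2:-→d3:-→d4:-→d5:-→d6:-→d7:-→d8:H4→d9:-  best=H4

== LOOKUPS ==
["H2","H2","H2","H2","H2","H3","H2","H0","H4","H0","H4"]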